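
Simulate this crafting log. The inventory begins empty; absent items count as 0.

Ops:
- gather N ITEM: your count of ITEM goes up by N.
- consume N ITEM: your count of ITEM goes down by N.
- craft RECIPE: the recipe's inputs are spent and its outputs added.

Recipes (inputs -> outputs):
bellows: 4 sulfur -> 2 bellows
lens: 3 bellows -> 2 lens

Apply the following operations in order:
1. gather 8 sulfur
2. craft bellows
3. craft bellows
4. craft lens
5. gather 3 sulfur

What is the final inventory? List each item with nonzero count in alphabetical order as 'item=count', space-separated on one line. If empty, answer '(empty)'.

Answer: bellows=1 lens=2 sulfur=3

Derivation:
After 1 (gather 8 sulfur): sulfur=8
After 2 (craft bellows): bellows=2 sulfur=4
After 3 (craft bellows): bellows=4
After 4 (craft lens): bellows=1 lens=2
After 5 (gather 3 sulfur): bellows=1 lens=2 sulfur=3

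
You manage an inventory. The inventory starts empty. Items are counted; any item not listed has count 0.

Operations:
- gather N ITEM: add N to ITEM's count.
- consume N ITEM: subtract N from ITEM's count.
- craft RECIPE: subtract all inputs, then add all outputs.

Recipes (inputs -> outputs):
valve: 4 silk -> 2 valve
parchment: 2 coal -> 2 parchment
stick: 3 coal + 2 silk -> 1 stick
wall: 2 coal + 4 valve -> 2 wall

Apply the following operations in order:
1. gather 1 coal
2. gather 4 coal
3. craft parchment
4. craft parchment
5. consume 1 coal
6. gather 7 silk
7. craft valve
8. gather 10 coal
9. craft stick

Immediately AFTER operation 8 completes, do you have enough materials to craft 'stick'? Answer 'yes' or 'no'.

Answer: yes

Derivation:
After 1 (gather 1 coal): coal=1
After 2 (gather 4 coal): coal=5
After 3 (craft parchment): coal=3 parchment=2
After 4 (craft parchment): coal=1 parchment=4
After 5 (consume 1 coal): parchment=4
After 6 (gather 7 silk): parchment=4 silk=7
After 7 (craft valve): parchment=4 silk=3 valve=2
After 8 (gather 10 coal): coal=10 parchment=4 silk=3 valve=2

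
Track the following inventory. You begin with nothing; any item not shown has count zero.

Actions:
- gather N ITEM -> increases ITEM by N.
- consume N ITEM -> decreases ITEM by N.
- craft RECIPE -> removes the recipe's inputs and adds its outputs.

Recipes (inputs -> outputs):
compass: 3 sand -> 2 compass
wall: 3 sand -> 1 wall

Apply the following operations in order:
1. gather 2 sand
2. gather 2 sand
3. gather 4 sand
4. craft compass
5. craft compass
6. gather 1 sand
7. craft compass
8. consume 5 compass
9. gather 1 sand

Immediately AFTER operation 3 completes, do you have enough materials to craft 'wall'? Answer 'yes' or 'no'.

Answer: yes

Derivation:
After 1 (gather 2 sand): sand=2
After 2 (gather 2 sand): sand=4
After 3 (gather 4 sand): sand=8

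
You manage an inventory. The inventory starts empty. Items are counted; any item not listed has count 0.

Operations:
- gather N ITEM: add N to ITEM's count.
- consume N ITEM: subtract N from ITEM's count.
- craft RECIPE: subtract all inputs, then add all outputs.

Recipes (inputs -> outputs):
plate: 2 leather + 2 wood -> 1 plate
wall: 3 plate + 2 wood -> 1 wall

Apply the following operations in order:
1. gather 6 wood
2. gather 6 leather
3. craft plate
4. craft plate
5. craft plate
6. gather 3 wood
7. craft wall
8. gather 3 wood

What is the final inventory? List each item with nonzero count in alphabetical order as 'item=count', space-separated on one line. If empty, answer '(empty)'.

After 1 (gather 6 wood): wood=6
After 2 (gather 6 leather): leather=6 wood=6
After 3 (craft plate): leather=4 plate=1 wood=4
After 4 (craft plate): leather=2 plate=2 wood=2
After 5 (craft plate): plate=3
After 6 (gather 3 wood): plate=3 wood=3
After 7 (craft wall): wall=1 wood=1
After 8 (gather 3 wood): wall=1 wood=4

Answer: wall=1 wood=4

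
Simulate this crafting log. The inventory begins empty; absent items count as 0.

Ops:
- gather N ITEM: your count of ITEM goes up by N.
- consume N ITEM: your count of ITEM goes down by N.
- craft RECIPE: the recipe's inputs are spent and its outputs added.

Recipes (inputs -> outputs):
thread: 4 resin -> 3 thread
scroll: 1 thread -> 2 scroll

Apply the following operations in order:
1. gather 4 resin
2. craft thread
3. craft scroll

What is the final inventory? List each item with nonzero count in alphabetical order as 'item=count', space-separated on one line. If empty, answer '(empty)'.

Answer: scroll=2 thread=2

Derivation:
After 1 (gather 4 resin): resin=4
After 2 (craft thread): thread=3
After 3 (craft scroll): scroll=2 thread=2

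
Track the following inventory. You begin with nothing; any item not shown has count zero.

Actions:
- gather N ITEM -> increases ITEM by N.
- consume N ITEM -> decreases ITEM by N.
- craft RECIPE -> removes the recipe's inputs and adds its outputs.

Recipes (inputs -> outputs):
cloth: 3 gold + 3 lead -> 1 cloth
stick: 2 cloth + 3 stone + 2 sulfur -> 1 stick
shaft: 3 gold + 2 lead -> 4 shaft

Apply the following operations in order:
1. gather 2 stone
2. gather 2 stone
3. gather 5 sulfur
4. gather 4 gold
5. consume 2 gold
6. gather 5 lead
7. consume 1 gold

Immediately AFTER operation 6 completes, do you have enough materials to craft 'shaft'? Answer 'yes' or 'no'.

After 1 (gather 2 stone): stone=2
After 2 (gather 2 stone): stone=4
After 3 (gather 5 sulfur): stone=4 sulfur=5
After 4 (gather 4 gold): gold=4 stone=4 sulfur=5
After 5 (consume 2 gold): gold=2 stone=4 sulfur=5
After 6 (gather 5 lead): gold=2 lead=5 stone=4 sulfur=5

Answer: no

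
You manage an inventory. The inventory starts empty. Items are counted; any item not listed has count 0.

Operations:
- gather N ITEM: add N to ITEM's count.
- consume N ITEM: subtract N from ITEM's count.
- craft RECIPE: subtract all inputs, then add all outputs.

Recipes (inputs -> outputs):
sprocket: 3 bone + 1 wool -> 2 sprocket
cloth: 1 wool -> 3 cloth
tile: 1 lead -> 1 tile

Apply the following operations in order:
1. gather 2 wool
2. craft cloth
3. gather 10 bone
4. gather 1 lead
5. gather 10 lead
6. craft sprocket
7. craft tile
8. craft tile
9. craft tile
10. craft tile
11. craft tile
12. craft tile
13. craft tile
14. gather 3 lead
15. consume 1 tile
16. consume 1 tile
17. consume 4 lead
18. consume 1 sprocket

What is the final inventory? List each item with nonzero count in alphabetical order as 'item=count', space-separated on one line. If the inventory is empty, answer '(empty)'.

After 1 (gather 2 wool): wool=2
After 2 (craft cloth): cloth=3 wool=1
After 3 (gather 10 bone): bone=10 cloth=3 wool=1
After 4 (gather 1 lead): bone=10 cloth=3 lead=1 wool=1
After 5 (gather 10 lead): bone=10 cloth=3 lead=11 wool=1
After 6 (craft sprocket): bone=7 cloth=3 lead=11 sprocket=2
After 7 (craft tile): bone=7 cloth=3 lead=10 sprocket=2 tile=1
After 8 (craft tile): bone=7 cloth=3 lead=9 sprocket=2 tile=2
After 9 (craft tile): bone=7 cloth=3 lead=8 sprocket=2 tile=3
After 10 (craft tile): bone=7 cloth=3 lead=7 sprocket=2 tile=4
After 11 (craft tile): bone=7 cloth=3 lead=6 sprocket=2 tile=5
After 12 (craft tile): bone=7 cloth=3 lead=5 sprocket=2 tile=6
After 13 (craft tile): bone=7 cloth=3 lead=4 sprocket=2 tile=7
After 14 (gather 3 lead): bone=7 cloth=3 lead=7 sprocket=2 tile=7
After 15 (consume 1 tile): bone=7 cloth=3 lead=7 sprocket=2 tile=6
After 16 (consume 1 tile): bone=7 cloth=3 lead=7 sprocket=2 tile=5
After 17 (consume 4 lead): bone=7 cloth=3 lead=3 sprocket=2 tile=5
After 18 (consume 1 sprocket): bone=7 cloth=3 lead=3 sprocket=1 tile=5

Answer: bone=7 cloth=3 lead=3 sprocket=1 tile=5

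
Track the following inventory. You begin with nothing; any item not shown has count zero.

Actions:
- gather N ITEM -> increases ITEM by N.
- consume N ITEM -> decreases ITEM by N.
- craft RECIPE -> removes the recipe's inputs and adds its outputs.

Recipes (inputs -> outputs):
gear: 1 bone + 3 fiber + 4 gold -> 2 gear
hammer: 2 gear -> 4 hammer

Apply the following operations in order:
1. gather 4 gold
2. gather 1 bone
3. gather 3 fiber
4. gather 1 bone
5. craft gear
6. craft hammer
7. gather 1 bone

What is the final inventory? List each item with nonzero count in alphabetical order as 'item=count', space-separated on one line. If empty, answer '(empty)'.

After 1 (gather 4 gold): gold=4
After 2 (gather 1 bone): bone=1 gold=4
After 3 (gather 3 fiber): bone=1 fiber=3 gold=4
After 4 (gather 1 bone): bone=2 fiber=3 gold=4
After 5 (craft gear): bone=1 gear=2
After 6 (craft hammer): bone=1 hammer=4
After 7 (gather 1 bone): bone=2 hammer=4

Answer: bone=2 hammer=4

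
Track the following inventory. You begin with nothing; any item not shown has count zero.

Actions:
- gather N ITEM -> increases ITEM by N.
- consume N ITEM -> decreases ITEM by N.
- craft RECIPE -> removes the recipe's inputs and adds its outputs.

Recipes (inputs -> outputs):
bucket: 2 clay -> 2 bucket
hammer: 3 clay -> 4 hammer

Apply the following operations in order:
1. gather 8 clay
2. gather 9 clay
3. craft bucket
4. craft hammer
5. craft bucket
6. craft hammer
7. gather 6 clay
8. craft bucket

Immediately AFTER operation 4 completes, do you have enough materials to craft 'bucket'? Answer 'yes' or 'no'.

Answer: yes

Derivation:
After 1 (gather 8 clay): clay=8
After 2 (gather 9 clay): clay=17
After 3 (craft bucket): bucket=2 clay=15
After 4 (craft hammer): bucket=2 clay=12 hammer=4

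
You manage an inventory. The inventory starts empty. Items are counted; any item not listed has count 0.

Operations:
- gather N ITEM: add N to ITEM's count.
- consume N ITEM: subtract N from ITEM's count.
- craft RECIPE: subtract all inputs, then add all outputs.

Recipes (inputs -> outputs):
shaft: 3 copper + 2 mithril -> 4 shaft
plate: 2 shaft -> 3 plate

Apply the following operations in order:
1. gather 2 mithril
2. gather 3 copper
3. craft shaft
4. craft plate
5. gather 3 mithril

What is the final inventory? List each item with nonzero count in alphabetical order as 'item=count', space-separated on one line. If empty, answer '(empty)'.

After 1 (gather 2 mithril): mithril=2
After 2 (gather 3 copper): copper=3 mithril=2
After 3 (craft shaft): shaft=4
After 4 (craft plate): plate=3 shaft=2
After 5 (gather 3 mithril): mithril=3 plate=3 shaft=2

Answer: mithril=3 plate=3 shaft=2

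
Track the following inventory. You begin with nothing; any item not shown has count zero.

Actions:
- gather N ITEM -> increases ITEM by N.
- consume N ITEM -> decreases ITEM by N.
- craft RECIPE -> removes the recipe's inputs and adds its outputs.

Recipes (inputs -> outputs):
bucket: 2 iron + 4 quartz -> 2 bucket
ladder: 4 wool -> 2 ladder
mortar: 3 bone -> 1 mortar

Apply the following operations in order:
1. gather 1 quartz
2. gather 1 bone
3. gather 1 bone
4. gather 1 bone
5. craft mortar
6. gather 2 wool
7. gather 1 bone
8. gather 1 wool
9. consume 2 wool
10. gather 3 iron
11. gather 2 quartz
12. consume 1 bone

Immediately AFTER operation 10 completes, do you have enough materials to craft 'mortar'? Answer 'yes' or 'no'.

After 1 (gather 1 quartz): quartz=1
After 2 (gather 1 bone): bone=1 quartz=1
After 3 (gather 1 bone): bone=2 quartz=1
After 4 (gather 1 bone): bone=3 quartz=1
After 5 (craft mortar): mortar=1 quartz=1
After 6 (gather 2 wool): mortar=1 quartz=1 wool=2
After 7 (gather 1 bone): bone=1 mortar=1 quartz=1 wool=2
After 8 (gather 1 wool): bone=1 mortar=1 quartz=1 wool=3
After 9 (consume 2 wool): bone=1 mortar=1 quartz=1 wool=1
After 10 (gather 3 iron): bone=1 iron=3 mortar=1 quartz=1 wool=1

Answer: no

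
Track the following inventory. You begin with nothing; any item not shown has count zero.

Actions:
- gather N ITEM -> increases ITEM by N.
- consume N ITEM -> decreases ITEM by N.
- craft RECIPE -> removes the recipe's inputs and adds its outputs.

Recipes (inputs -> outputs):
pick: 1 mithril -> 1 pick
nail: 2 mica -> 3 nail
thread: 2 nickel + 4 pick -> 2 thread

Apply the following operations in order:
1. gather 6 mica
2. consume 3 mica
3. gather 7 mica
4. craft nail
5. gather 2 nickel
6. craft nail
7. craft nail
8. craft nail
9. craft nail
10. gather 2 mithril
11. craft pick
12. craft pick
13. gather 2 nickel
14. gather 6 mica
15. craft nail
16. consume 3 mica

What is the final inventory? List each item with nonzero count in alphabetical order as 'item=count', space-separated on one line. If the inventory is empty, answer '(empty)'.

After 1 (gather 6 mica): mica=6
After 2 (consume 3 mica): mica=3
After 3 (gather 7 mica): mica=10
After 4 (craft nail): mica=8 nail=3
After 5 (gather 2 nickel): mica=8 nail=3 nickel=2
After 6 (craft nail): mica=6 nail=6 nickel=2
After 7 (craft nail): mica=4 nail=9 nickel=2
After 8 (craft nail): mica=2 nail=12 nickel=2
After 9 (craft nail): nail=15 nickel=2
After 10 (gather 2 mithril): mithril=2 nail=15 nickel=2
After 11 (craft pick): mithril=1 nail=15 nickel=2 pick=1
After 12 (craft pick): nail=15 nickel=2 pick=2
After 13 (gather 2 nickel): nail=15 nickel=4 pick=2
After 14 (gather 6 mica): mica=6 nail=15 nickel=4 pick=2
After 15 (craft nail): mica=4 nail=18 nickel=4 pick=2
After 16 (consume 3 mica): mica=1 nail=18 nickel=4 pick=2

Answer: mica=1 nail=18 nickel=4 pick=2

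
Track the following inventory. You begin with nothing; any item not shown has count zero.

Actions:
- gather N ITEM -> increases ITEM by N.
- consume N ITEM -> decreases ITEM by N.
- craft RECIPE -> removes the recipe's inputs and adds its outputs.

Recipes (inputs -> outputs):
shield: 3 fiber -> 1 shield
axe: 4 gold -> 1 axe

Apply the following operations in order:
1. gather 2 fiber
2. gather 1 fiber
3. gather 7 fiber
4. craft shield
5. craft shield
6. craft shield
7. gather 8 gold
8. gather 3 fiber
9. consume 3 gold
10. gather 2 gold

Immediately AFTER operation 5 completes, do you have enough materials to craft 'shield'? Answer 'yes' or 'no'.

Answer: yes

Derivation:
After 1 (gather 2 fiber): fiber=2
After 2 (gather 1 fiber): fiber=3
After 3 (gather 7 fiber): fiber=10
After 4 (craft shield): fiber=7 shield=1
After 5 (craft shield): fiber=4 shield=2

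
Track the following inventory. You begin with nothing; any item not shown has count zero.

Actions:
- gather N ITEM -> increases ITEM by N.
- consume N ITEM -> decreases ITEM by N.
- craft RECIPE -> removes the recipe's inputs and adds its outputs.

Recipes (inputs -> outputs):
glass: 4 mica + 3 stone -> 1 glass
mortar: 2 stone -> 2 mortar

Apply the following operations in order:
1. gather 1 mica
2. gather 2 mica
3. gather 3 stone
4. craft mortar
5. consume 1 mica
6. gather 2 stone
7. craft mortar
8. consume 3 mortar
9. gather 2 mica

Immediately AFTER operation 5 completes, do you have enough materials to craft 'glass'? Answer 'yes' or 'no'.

Answer: no

Derivation:
After 1 (gather 1 mica): mica=1
After 2 (gather 2 mica): mica=3
After 3 (gather 3 stone): mica=3 stone=3
After 4 (craft mortar): mica=3 mortar=2 stone=1
After 5 (consume 1 mica): mica=2 mortar=2 stone=1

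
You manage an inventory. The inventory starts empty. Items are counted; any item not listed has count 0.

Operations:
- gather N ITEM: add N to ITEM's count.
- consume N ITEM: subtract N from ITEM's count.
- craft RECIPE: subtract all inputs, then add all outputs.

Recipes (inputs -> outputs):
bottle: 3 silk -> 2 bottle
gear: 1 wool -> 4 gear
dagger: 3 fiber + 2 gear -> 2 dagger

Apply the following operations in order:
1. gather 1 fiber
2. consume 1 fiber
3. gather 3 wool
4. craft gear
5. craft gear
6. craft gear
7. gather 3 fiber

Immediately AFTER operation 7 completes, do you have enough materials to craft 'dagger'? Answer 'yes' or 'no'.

Answer: yes

Derivation:
After 1 (gather 1 fiber): fiber=1
After 2 (consume 1 fiber): (empty)
After 3 (gather 3 wool): wool=3
After 4 (craft gear): gear=4 wool=2
After 5 (craft gear): gear=8 wool=1
After 6 (craft gear): gear=12
After 7 (gather 3 fiber): fiber=3 gear=12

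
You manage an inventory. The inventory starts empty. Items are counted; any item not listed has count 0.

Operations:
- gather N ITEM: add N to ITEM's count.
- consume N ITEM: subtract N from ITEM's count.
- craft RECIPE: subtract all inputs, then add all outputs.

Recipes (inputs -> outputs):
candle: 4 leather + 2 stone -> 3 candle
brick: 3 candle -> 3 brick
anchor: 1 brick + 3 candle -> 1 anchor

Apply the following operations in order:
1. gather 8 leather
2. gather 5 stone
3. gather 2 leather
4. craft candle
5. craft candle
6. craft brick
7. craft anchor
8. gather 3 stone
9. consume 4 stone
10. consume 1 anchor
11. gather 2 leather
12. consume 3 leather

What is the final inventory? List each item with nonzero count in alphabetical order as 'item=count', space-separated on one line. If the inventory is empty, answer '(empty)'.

Answer: brick=2 leather=1

Derivation:
After 1 (gather 8 leather): leather=8
After 2 (gather 5 stone): leather=8 stone=5
After 3 (gather 2 leather): leather=10 stone=5
After 4 (craft candle): candle=3 leather=6 stone=3
After 5 (craft candle): candle=6 leather=2 stone=1
After 6 (craft brick): brick=3 candle=3 leather=2 stone=1
After 7 (craft anchor): anchor=1 brick=2 leather=2 stone=1
After 8 (gather 3 stone): anchor=1 brick=2 leather=2 stone=4
After 9 (consume 4 stone): anchor=1 brick=2 leather=2
After 10 (consume 1 anchor): brick=2 leather=2
After 11 (gather 2 leather): brick=2 leather=4
After 12 (consume 3 leather): brick=2 leather=1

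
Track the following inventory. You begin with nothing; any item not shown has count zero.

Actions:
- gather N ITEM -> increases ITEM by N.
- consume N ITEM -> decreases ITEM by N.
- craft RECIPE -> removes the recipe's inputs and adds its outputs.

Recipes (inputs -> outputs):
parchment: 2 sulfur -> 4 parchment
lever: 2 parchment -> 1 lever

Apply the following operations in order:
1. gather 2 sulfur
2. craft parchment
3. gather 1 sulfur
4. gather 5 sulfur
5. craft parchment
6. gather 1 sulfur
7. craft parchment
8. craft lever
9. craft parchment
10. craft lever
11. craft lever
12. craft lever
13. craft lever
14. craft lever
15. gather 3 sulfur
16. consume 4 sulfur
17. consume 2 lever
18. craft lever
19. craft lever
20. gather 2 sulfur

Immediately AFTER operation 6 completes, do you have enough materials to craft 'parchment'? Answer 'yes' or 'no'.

Answer: yes

Derivation:
After 1 (gather 2 sulfur): sulfur=2
After 2 (craft parchment): parchment=4
After 3 (gather 1 sulfur): parchment=4 sulfur=1
After 4 (gather 5 sulfur): parchment=4 sulfur=6
After 5 (craft parchment): parchment=8 sulfur=4
After 6 (gather 1 sulfur): parchment=8 sulfur=5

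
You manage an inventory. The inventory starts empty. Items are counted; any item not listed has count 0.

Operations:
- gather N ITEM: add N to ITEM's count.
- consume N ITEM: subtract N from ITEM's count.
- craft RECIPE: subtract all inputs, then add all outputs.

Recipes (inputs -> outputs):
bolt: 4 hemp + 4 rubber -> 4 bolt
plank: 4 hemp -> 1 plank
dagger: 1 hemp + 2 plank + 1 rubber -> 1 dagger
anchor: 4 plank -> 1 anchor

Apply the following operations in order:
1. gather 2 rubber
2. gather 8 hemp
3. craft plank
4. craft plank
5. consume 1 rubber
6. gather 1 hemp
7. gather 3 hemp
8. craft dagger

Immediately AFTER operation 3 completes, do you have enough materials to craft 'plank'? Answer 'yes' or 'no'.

Answer: yes

Derivation:
After 1 (gather 2 rubber): rubber=2
After 2 (gather 8 hemp): hemp=8 rubber=2
After 3 (craft plank): hemp=4 plank=1 rubber=2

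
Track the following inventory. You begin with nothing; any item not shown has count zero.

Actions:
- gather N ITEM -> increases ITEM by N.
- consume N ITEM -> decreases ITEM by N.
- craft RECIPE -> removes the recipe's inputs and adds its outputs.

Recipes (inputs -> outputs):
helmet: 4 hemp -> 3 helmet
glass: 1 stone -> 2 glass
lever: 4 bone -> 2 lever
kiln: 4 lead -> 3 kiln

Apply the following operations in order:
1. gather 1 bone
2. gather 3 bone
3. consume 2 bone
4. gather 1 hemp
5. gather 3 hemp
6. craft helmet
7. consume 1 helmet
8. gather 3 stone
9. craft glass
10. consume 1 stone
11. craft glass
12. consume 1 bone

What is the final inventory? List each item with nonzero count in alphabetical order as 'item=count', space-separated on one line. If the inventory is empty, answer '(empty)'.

Answer: bone=1 glass=4 helmet=2

Derivation:
After 1 (gather 1 bone): bone=1
After 2 (gather 3 bone): bone=4
After 3 (consume 2 bone): bone=2
After 4 (gather 1 hemp): bone=2 hemp=1
After 5 (gather 3 hemp): bone=2 hemp=4
After 6 (craft helmet): bone=2 helmet=3
After 7 (consume 1 helmet): bone=2 helmet=2
After 8 (gather 3 stone): bone=2 helmet=2 stone=3
After 9 (craft glass): bone=2 glass=2 helmet=2 stone=2
After 10 (consume 1 stone): bone=2 glass=2 helmet=2 stone=1
After 11 (craft glass): bone=2 glass=4 helmet=2
After 12 (consume 1 bone): bone=1 glass=4 helmet=2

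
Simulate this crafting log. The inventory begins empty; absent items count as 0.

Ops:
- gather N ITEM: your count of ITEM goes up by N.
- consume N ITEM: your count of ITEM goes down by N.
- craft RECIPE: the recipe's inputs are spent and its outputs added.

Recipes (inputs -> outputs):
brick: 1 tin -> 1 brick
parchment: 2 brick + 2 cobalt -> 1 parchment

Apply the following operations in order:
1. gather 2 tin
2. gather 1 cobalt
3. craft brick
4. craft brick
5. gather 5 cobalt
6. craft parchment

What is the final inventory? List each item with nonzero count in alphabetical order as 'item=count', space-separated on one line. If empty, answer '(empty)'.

Answer: cobalt=4 parchment=1

Derivation:
After 1 (gather 2 tin): tin=2
After 2 (gather 1 cobalt): cobalt=1 tin=2
After 3 (craft brick): brick=1 cobalt=1 tin=1
After 4 (craft brick): brick=2 cobalt=1
After 5 (gather 5 cobalt): brick=2 cobalt=6
After 6 (craft parchment): cobalt=4 parchment=1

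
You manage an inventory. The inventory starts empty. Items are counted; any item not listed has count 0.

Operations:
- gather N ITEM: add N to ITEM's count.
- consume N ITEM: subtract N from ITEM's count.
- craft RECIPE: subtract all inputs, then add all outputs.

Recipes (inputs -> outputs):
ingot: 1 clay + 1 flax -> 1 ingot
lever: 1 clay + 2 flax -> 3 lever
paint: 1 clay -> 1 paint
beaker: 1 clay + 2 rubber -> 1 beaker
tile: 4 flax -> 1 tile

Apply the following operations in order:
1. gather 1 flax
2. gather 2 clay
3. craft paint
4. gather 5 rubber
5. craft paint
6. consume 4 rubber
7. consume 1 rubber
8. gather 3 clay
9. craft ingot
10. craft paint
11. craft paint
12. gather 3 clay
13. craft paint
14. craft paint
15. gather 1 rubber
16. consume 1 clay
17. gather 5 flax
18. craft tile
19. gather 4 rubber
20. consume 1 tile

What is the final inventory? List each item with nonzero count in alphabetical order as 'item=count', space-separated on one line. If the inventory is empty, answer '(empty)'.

After 1 (gather 1 flax): flax=1
After 2 (gather 2 clay): clay=2 flax=1
After 3 (craft paint): clay=1 flax=1 paint=1
After 4 (gather 5 rubber): clay=1 flax=1 paint=1 rubber=5
After 5 (craft paint): flax=1 paint=2 rubber=5
After 6 (consume 4 rubber): flax=1 paint=2 rubber=1
After 7 (consume 1 rubber): flax=1 paint=2
After 8 (gather 3 clay): clay=3 flax=1 paint=2
After 9 (craft ingot): clay=2 ingot=1 paint=2
After 10 (craft paint): clay=1 ingot=1 paint=3
After 11 (craft paint): ingot=1 paint=4
After 12 (gather 3 clay): clay=3 ingot=1 paint=4
After 13 (craft paint): clay=2 ingot=1 paint=5
After 14 (craft paint): clay=1 ingot=1 paint=6
After 15 (gather 1 rubber): clay=1 ingot=1 paint=6 rubber=1
After 16 (consume 1 clay): ingot=1 paint=6 rubber=1
After 17 (gather 5 flax): flax=5 ingot=1 paint=6 rubber=1
After 18 (craft tile): flax=1 ingot=1 paint=6 rubber=1 tile=1
After 19 (gather 4 rubber): flax=1 ingot=1 paint=6 rubber=5 tile=1
After 20 (consume 1 tile): flax=1 ingot=1 paint=6 rubber=5

Answer: flax=1 ingot=1 paint=6 rubber=5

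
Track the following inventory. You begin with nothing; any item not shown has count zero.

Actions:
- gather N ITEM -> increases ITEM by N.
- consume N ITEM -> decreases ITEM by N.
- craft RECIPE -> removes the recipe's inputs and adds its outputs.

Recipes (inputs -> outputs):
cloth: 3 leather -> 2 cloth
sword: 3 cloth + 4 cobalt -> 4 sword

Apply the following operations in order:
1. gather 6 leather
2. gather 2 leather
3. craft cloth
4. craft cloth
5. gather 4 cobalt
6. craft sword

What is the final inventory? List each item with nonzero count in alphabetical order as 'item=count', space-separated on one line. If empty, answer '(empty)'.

After 1 (gather 6 leather): leather=6
After 2 (gather 2 leather): leather=8
After 3 (craft cloth): cloth=2 leather=5
After 4 (craft cloth): cloth=4 leather=2
After 5 (gather 4 cobalt): cloth=4 cobalt=4 leather=2
After 6 (craft sword): cloth=1 leather=2 sword=4

Answer: cloth=1 leather=2 sword=4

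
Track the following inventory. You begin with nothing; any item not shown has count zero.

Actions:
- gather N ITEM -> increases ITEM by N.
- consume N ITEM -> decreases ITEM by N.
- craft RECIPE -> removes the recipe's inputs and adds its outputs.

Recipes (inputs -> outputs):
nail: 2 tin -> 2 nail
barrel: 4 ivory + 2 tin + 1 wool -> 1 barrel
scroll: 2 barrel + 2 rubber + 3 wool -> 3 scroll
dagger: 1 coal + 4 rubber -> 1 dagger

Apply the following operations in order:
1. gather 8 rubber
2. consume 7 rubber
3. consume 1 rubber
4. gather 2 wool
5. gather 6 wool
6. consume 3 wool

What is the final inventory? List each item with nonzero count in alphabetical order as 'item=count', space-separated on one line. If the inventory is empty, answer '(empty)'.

After 1 (gather 8 rubber): rubber=8
After 2 (consume 7 rubber): rubber=1
After 3 (consume 1 rubber): (empty)
After 4 (gather 2 wool): wool=2
After 5 (gather 6 wool): wool=8
After 6 (consume 3 wool): wool=5

Answer: wool=5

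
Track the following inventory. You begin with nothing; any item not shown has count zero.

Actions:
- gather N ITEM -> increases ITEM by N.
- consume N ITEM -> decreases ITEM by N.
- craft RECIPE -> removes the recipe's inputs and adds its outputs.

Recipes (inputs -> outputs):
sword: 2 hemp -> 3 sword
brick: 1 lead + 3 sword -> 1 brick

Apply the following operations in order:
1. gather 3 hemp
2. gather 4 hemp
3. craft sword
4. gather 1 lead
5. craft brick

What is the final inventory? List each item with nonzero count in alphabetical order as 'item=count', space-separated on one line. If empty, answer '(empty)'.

After 1 (gather 3 hemp): hemp=3
After 2 (gather 4 hemp): hemp=7
After 3 (craft sword): hemp=5 sword=3
After 4 (gather 1 lead): hemp=5 lead=1 sword=3
After 5 (craft brick): brick=1 hemp=5

Answer: brick=1 hemp=5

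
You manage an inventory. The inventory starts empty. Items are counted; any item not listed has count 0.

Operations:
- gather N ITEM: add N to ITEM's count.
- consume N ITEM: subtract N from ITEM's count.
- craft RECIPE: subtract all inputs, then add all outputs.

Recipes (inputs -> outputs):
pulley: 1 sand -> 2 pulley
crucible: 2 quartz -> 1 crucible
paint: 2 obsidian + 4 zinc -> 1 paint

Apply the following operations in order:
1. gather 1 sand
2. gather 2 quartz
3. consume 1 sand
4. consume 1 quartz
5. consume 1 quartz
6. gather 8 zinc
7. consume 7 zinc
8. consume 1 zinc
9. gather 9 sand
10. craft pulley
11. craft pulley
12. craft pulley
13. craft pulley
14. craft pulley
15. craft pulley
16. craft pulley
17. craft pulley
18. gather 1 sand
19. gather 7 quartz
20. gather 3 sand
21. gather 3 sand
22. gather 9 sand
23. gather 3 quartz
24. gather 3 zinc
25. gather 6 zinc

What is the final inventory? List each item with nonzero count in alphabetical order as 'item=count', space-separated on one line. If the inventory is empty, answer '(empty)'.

Answer: pulley=16 quartz=10 sand=17 zinc=9

Derivation:
After 1 (gather 1 sand): sand=1
After 2 (gather 2 quartz): quartz=2 sand=1
After 3 (consume 1 sand): quartz=2
After 4 (consume 1 quartz): quartz=1
After 5 (consume 1 quartz): (empty)
After 6 (gather 8 zinc): zinc=8
After 7 (consume 7 zinc): zinc=1
After 8 (consume 1 zinc): (empty)
After 9 (gather 9 sand): sand=9
After 10 (craft pulley): pulley=2 sand=8
After 11 (craft pulley): pulley=4 sand=7
After 12 (craft pulley): pulley=6 sand=6
After 13 (craft pulley): pulley=8 sand=5
After 14 (craft pulley): pulley=10 sand=4
After 15 (craft pulley): pulley=12 sand=3
After 16 (craft pulley): pulley=14 sand=2
After 17 (craft pulley): pulley=16 sand=1
After 18 (gather 1 sand): pulley=16 sand=2
After 19 (gather 7 quartz): pulley=16 quartz=7 sand=2
After 20 (gather 3 sand): pulley=16 quartz=7 sand=5
After 21 (gather 3 sand): pulley=16 quartz=7 sand=8
After 22 (gather 9 sand): pulley=16 quartz=7 sand=17
After 23 (gather 3 quartz): pulley=16 quartz=10 sand=17
After 24 (gather 3 zinc): pulley=16 quartz=10 sand=17 zinc=3
After 25 (gather 6 zinc): pulley=16 quartz=10 sand=17 zinc=9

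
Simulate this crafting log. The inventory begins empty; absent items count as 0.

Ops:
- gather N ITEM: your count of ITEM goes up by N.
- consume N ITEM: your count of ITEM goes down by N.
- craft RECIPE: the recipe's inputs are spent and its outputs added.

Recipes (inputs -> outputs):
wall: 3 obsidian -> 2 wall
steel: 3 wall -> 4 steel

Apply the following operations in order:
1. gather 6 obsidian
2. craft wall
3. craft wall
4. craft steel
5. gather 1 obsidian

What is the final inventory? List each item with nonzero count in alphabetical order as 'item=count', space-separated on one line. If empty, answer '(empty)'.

After 1 (gather 6 obsidian): obsidian=6
After 2 (craft wall): obsidian=3 wall=2
After 3 (craft wall): wall=4
After 4 (craft steel): steel=4 wall=1
After 5 (gather 1 obsidian): obsidian=1 steel=4 wall=1

Answer: obsidian=1 steel=4 wall=1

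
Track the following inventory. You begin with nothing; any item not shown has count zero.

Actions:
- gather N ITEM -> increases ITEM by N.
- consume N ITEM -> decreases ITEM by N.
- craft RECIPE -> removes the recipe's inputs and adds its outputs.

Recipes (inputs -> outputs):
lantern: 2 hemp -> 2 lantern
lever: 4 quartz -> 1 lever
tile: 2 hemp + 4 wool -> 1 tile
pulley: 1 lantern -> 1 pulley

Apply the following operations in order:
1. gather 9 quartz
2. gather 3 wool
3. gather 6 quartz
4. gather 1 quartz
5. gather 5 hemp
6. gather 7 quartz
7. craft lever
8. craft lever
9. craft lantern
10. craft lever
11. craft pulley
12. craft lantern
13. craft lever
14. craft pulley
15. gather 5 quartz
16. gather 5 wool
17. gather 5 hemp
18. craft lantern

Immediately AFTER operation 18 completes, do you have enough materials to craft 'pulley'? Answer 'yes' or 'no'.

After 1 (gather 9 quartz): quartz=9
After 2 (gather 3 wool): quartz=9 wool=3
After 3 (gather 6 quartz): quartz=15 wool=3
After 4 (gather 1 quartz): quartz=16 wool=3
After 5 (gather 5 hemp): hemp=5 quartz=16 wool=3
After 6 (gather 7 quartz): hemp=5 quartz=23 wool=3
After 7 (craft lever): hemp=5 lever=1 quartz=19 wool=3
After 8 (craft lever): hemp=5 lever=2 quartz=15 wool=3
After 9 (craft lantern): hemp=3 lantern=2 lever=2 quartz=15 wool=3
After 10 (craft lever): hemp=3 lantern=2 lever=3 quartz=11 wool=3
After 11 (craft pulley): hemp=3 lantern=1 lever=3 pulley=1 quartz=11 wool=3
After 12 (craft lantern): hemp=1 lantern=3 lever=3 pulley=1 quartz=11 wool=3
After 13 (craft lever): hemp=1 lantern=3 lever=4 pulley=1 quartz=7 wool=3
After 14 (craft pulley): hemp=1 lantern=2 lever=4 pulley=2 quartz=7 wool=3
After 15 (gather 5 quartz): hemp=1 lantern=2 lever=4 pulley=2 quartz=12 wool=3
After 16 (gather 5 wool): hemp=1 lantern=2 lever=4 pulley=2 quartz=12 wool=8
After 17 (gather 5 hemp): hemp=6 lantern=2 lever=4 pulley=2 quartz=12 wool=8
After 18 (craft lantern): hemp=4 lantern=4 lever=4 pulley=2 quartz=12 wool=8

Answer: yes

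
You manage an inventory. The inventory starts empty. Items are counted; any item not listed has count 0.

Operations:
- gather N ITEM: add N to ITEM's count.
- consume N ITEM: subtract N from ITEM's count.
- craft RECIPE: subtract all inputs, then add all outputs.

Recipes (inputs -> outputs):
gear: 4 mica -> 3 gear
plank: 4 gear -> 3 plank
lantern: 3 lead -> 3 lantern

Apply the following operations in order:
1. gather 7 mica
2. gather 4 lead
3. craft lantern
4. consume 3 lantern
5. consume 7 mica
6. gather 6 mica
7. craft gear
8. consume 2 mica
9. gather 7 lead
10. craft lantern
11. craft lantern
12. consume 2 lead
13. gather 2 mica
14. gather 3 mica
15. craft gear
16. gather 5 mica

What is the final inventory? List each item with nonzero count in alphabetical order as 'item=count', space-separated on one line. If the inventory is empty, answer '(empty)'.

After 1 (gather 7 mica): mica=7
After 2 (gather 4 lead): lead=4 mica=7
After 3 (craft lantern): lantern=3 lead=1 mica=7
After 4 (consume 3 lantern): lead=1 mica=7
After 5 (consume 7 mica): lead=1
After 6 (gather 6 mica): lead=1 mica=6
After 7 (craft gear): gear=3 lead=1 mica=2
After 8 (consume 2 mica): gear=3 lead=1
After 9 (gather 7 lead): gear=3 lead=8
After 10 (craft lantern): gear=3 lantern=3 lead=5
After 11 (craft lantern): gear=3 lantern=6 lead=2
After 12 (consume 2 lead): gear=3 lantern=6
After 13 (gather 2 mica): gear=3 lantern=6 mica=2
After 14 (gather 3 mica): gear=3 lantern=6 mica=5
After 15 (craft gear): gear=6 lantern=6 mica=1
After 16 (gather 5 mica): gear=6 lantern=6 mica=6

Answer: gear=6 lantern=6 mica=6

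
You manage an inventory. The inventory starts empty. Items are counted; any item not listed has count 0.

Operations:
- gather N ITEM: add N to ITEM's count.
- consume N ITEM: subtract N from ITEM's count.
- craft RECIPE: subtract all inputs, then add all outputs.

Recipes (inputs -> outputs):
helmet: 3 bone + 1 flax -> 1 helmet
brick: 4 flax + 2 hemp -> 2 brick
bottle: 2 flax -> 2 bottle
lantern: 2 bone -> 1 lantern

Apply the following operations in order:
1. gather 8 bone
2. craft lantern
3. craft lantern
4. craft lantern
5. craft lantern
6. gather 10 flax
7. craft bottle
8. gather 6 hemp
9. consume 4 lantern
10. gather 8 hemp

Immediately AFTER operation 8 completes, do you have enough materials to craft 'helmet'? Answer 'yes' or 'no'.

Answer: no

Derivation:
After 1 (gather 8 bone): bone=8
After 2 (craft lantern): bone=6 lantern=1
After 3 (craft lantern): bone=4 lantern=2
After 4 (craft lantern): bone=2 lantern=3
After 5 (craft lantern): lantern=4
After 6 (gather 10 flax): flax=10 lantern=4
After 7 (craft bottle): bottle=2 flax=8 lantern=4
After 8 (gather 6 hemp): bottle=2 flax=8 hemp=6 lantern=4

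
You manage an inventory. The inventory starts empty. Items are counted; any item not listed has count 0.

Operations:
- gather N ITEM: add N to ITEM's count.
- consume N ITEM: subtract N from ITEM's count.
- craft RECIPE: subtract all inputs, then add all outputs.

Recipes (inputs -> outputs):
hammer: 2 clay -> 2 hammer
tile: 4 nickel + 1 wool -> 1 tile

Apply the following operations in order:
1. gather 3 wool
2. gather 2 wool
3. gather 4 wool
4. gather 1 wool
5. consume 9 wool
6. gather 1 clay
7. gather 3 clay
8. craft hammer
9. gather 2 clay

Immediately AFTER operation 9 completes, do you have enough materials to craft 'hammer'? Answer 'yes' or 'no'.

After 1 (gather 3 wool): wool=3
After 2 (gather 2 wool): wool=5
After 3 (gather 4 wool): wool=9
After 4 (gather 1 wool): wool=10
After 5 (consume 9 wool): wool=1
After 6 (gather 1 clay): clay=1 wool=1
After 7 (gather 3 clay): clay=4 wool=1
After 8 (craft hammer): clay=2 hammer=2 wool=1
After 9 (gather 2 clay): clay=4 hammer=2 wool=1

Answer: yes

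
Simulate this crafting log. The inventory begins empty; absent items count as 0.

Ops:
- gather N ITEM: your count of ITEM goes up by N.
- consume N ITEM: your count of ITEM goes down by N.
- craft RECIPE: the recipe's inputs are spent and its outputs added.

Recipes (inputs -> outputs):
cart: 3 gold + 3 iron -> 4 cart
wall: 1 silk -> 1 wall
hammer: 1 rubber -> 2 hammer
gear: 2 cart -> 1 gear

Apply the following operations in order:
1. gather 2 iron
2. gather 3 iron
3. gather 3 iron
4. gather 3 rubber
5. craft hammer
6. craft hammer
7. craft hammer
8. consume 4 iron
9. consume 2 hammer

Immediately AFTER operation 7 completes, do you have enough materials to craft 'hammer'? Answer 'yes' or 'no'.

After 1 (gather 2 iron): iron=2
After 2 (gather 3 iron): iron=5
After 3 (gather 3 iron): iron=8
After 4 (gather 3 rubber): iron=8 rubber=3
After 5 (craft hammer): hammer=2 iron=8 rubber=2
After 6 (craft hammer): hammer=4 iron=8 rubber=1
After 7 (craft hammer): hammer=6 iron=8

Answer: no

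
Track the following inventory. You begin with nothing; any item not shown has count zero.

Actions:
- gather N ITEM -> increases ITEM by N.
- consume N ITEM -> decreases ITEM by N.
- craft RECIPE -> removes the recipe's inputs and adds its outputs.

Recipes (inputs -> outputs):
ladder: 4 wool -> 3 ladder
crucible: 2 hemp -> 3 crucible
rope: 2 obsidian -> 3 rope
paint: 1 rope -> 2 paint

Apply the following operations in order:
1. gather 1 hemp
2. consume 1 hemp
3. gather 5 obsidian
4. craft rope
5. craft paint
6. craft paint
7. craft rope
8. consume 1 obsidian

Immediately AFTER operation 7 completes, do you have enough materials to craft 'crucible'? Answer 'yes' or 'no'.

Answer: no

Derivation:
After 1 (gather 1 hemp): hemp=1
After 2 (consume 1 hemp): (empty)
After 3 (gather 5 obsidian): obsidian=5
After 4 (craft rope): obsidian=3 rope=3
After 5 (craft paint): obsidian=3 paint=2 rope=2
After 6 (craft paint): obsidian=3 paint=4 rope=1
After 7 (craft rope): obsidian=1 paint=4 rope=4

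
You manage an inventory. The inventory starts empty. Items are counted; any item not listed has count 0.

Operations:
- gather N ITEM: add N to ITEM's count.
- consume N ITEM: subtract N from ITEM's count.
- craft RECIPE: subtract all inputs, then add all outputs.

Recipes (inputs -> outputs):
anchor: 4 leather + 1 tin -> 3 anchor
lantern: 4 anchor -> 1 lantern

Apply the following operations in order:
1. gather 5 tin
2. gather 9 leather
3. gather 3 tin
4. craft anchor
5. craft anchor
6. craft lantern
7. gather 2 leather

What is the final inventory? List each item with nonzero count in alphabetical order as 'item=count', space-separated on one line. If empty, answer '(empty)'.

After 1 (gather 5 tin): tin=5
After 2 (gather 9 leather): leather=9 tin=5
After 3 (gather 3 tin): leather=9 tin=8
After 4 (craft anchor): anchor=3 leather=5 tin=7
After 5 (craft anchor): anchor=6 leather=1 tin=6
After 6 (craft lantern): anchor=2 lantern=1 leather=1 tin=6
After 7 (gather 2 leather): anchor=2 lantern=1 leather=3 tin=6

Answer: anchor=2 lantern=1 leather=3 tin=6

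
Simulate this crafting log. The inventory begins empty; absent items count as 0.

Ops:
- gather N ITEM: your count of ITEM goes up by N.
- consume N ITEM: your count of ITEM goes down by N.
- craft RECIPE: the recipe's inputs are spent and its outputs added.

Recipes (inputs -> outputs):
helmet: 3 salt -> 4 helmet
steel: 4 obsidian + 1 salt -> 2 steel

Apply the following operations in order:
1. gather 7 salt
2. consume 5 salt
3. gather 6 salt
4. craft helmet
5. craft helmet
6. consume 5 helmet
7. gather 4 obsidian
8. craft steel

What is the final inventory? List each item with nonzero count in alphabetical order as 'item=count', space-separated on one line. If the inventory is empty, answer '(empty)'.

Answer: helmet=3 salt=1 steel=2

Derivation:
After 1 (gather 7 salt): salt=7
After 2 (consume 5 salt): salt=2
After 3 (gather 6 salt): salt=8
After 4 (craft helmet): helmet=4 salt=5
After 5 (craft helmet): helmet=8 salt=2
After 6 (consume 5 helmet): helmet=3 salt=2
After 7 (gather 4 obsidian): helmet=3 obsidian=4 salt=2
After 8 (craft steel): helmet=3 salt=1 steel=2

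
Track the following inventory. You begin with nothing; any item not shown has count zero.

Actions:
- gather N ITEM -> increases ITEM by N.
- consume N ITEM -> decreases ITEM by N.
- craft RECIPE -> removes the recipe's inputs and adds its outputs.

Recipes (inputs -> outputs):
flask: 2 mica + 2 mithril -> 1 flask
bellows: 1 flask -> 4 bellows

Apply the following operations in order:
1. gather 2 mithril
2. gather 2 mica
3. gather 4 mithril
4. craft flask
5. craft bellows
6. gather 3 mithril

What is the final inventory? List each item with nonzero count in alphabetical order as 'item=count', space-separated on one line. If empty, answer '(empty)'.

Answer: bellows=4 mithril=7

Derivation:
After 1 (gather 2 mithril): mithril=2
After 2 (gather 2 mica): mica=2 mithril=2
After 3 (gather 4 mithril): mica=2 mithril=6
After 4 (craft flask): flask=1 mithril=4
After 5 (craft bellows): bellows=4 mithril=4
After 6 (gather 3 mithril): bellows=4 mithril=7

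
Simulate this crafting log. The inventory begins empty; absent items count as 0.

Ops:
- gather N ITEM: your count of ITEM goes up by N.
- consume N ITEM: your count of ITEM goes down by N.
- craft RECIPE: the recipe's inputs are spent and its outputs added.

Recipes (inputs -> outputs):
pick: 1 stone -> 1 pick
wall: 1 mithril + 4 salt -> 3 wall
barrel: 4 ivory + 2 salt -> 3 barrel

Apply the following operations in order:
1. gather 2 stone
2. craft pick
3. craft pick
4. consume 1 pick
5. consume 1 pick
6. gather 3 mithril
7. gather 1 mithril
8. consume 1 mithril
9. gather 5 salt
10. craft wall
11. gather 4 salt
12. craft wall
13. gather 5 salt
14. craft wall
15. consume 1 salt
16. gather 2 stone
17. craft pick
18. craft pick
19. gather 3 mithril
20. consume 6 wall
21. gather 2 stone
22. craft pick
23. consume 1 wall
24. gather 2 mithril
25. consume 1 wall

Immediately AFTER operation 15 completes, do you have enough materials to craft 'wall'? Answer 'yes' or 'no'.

After 1 (gather 2 stone): stone=2
After 2 (craft pick): pick=1 stone=1
After 3 (craft pick): pick=2
After 4 (consume 1 pick): pick=1
After 5 (consume 1 pick): (empty)
After 6 (gather 3 mithril): mithril=3
After 7 (gather 1 mithril): mithril=4
After 8 (consume 1 mithril): mithril=3
After 9 (gather 5 salt): mithril=3 salt=5
After 10 (craft wall): mithril=2 salt=1 wall=3
After 11 (gather 4 salt): mithril=2 salt=5 wall=3
After 12 (craft wall): mithril=1 salt=1 wall=6
After 13 (gather 5 salt): mithril=1 salt=6 wall=6
After 14 (craft wall): salt=2 wall=9
After 15 (consume 1 salt): salt=1 wall=9

Answer: no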